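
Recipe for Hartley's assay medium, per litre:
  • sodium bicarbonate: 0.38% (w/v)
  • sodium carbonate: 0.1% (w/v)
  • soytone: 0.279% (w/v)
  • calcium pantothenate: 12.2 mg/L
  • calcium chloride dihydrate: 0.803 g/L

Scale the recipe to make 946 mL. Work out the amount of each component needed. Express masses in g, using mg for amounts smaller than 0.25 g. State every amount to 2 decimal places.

sodium bicarbonate 3.59 g; sodium carbonate 0.95 g; soytone 2.64 g; calcium pantothenate 11.54 mg; calcium chloride dihydrate 0.76 g

Scale factor relative to 1 L: 0.946.
sodium bicarbonate: 0.38% w/v = 3.8 g/L → 3.8 × 0.946 L = 3.59 g
sodium carbonate: 0.1% w/v = 1 g/L → 1 × 0.946 L = 0.95 g
soytone: 0.279% w/v = 2.79 g/L → 2.79 × 0.946 L = 2.64 g
calcium pantothenate: 12.2 mg/L × 0.946 L = 11.54 mg
calcium chloride dihydrate: 0.803 g/L × 0.946 L = 0.76 g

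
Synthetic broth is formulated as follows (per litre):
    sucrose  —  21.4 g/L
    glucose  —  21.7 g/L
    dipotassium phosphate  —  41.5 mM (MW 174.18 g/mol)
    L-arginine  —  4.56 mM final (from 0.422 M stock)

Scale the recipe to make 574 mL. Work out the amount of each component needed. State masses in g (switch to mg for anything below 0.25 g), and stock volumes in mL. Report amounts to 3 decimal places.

Working volume: 574 mL = 0.574 L.
sucrose: 21.4 g/L × 0.574 L = 12.284 g
glucose: 21.7 g/L × 0.574 L = 12.456 g
dipotassium phosphate: 41.5 mmol/L × 174.18 g/mol × 0.574 L ÷ 1000 = 4.149 g
L-arginine: C1V1 = C2V2 → 4.56 mM × 574 mL ÷ 422 mM = 6.202 mL

sucrose 12.284 g; glucose 12.456 g; dipotassium phosphate 4.149 g; L-arginine 6.202 mL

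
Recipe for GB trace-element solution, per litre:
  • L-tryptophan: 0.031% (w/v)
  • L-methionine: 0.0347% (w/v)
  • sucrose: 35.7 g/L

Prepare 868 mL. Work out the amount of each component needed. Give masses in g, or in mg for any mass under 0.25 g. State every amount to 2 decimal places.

L-tryptophan 0.27 g; L-methionine 0.30 g; sucrose 30.99 g

Working volume: 868 mL = 0.868 L.
L-tryptophan: 0.031% w/v = 0.31 g/L → 0.31 × 0.868 L = 0.27 g
L-methionine: 0.0347% w/v = 0.347 g/L → 0.347 × 0.868 L = 0.30 g
sucrose: 35.7 g/L × 0.868 L = 30.99 g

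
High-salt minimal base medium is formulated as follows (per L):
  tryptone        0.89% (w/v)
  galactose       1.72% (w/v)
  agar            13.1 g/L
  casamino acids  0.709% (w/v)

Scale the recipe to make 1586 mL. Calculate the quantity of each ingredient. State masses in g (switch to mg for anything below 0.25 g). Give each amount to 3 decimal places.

Working volume: 1586 mL = 1.586 L.
tryptone: 0.89 g per 100 mL × 1586 mL ÷ 100 = 14.115 g
galactose: 1.72% w/v = 17.2 g/L → 17.2 × 1.586 L = 27.279 g
agar: 13.1 g/L × 1.586 L = 20.777 g
casamino acids: 0.709 g per 100 mL × 1586 mL ÷ 100 = 11.245 g

tryptone 14.115 g; galactose 27.279 g; agar 20.777 g; casamino acids 11.245 g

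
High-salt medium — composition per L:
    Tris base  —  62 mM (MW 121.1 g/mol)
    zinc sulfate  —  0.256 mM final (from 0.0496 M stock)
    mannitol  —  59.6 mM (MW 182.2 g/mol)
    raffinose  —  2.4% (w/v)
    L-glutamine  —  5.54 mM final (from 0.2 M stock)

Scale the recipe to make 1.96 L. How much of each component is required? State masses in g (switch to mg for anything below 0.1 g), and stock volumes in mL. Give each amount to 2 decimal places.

Tris base 14.72 g; zinc sulfate 10.12 mL; mannitol 21.28 g; raffinose 47.04 g; L-glutamine 54.29 mL

Scale factor relative to 1 L: 1.96.
Tris base: 62 mmol/L × 121.1 g/mol × 1.96 L ÷ 1000 = 14.72 g
zinc sulfate: dilute stock: 0.256 mM × 1960 mL ÷ 49.6 mM = 10.12 mL
mannitol: 59.6 mmol/L × 182.2 g/mol × 1.96 L ÷ 1000 = 21.28 g
raffinose: 2.4 g per 100 mL × 1960 mL ÷ 100 = 47.04 g
L-glutamine: V = C2·V2/C1 = 5.54 mM × 1960 mL ÷ 200 mM = 54.29 mL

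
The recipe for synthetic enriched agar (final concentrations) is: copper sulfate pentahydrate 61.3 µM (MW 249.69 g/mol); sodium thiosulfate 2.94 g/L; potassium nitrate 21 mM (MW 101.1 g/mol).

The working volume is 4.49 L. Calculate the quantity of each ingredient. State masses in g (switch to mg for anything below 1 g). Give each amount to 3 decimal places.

copper sulfate pentahydrate 68.724 mg; sodium thiosulfate 13.201 g; potassium nitrate 9.533 g

Working volume: 4.49 L.
copper sulfate pentahydrate: 61.3 µmol/L × 249.69 g/mol × 4.49 L ÷ 1000 = 68.724 mg
sodium thiosulfate: 2.94 g/L × 4.49 L = 13.201 g
potassium nitrate: 21 mmol/L × 101.1 g/mol × 4.49 L ÷ 1000 = 9.533 g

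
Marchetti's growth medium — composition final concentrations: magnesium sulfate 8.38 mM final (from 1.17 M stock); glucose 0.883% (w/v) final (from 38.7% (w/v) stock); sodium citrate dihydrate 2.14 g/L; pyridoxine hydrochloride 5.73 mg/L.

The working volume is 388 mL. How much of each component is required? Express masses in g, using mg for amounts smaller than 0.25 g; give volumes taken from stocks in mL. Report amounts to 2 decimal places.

Working volume: 388 mL = 0.388 L.
magnesium sulfate: dilute stock: 8.38 mM × 388 mL ÷ 1170 mM = 2.78 mL
glucose: V = C2·V2/C1 = 0.883% ÷ 38.7% × 388 mL = 8.85 mL
sodium citrate dihydrate: 2.14 g/L × 0.388 L = 0.83 g
pyridoxine hydrochloride: 5.73 mg/L × 0.388 L = 2.22 mg

magnesium sulfate 2.78 mL; glucose 8.85 mL; sodium citrate dihydrate 0.83 g; pyridoxine hydrochloride 2.22 mg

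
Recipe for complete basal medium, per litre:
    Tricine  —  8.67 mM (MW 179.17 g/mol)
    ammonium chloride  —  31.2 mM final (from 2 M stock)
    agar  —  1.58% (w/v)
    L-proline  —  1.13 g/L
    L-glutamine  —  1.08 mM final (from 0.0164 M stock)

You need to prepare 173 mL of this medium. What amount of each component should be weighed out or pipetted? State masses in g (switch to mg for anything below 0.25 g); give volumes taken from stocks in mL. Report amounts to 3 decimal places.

Tricine 0.269 g; ammonium chloride 2.699 mL; agar 2.733 g; L-proline 195.490 mg; L-glutamine 11.393 mL

Working volume: 173 mL = 0.173 L.
Tricine: 8.67 mmol/L × 179.17 g/mol × 0.173 L ÷ 1000 = 0.269 g
ammonium chloride: dilute stock: 31.2 mM × 173 mL ÷ 2000 mM = 2.699 mL
agar: 1.58% w/v = 15.8 g/L → 15.8 × 0.173 L = 2.733 g
L-proline: 1.13 g/L × 0.173 L = 0.19549 g = 195.490 mg
L-glutamine: dilute stock: 1.08 mM × 173 mL ÷ 16.4 mM = 11.393 mL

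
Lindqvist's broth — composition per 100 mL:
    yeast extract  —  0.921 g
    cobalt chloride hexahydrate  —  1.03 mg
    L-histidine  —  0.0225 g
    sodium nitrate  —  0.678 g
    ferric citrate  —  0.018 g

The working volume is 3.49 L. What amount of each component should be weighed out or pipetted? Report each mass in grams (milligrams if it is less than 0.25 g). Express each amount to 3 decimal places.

yeast extract 32.143 g; cobalt chloride hexahydrate 35.947 mg; L-histidine 0.785 g; sodium nitrate 23.662 g; ferric citrate 0.628 g

Scale factor = 3490 mL / 100 mL = 34.9.
yeast extract: 0.921 g × (3490 mL / 100 mL) = 32.143 g
cobalt chloride hexahydrate: 1.03 mg × (3490 mL / 100 mL) = 35.947 mg
L-histidine: 0.0225 g × (3490 mL / 100 mL) = 0.785 g
sodium nitrate: 0.678 g × (3490 mL / 100 mL) = 23.662 g
ferric citrate: 0.018 g × (3490 mL / 100 mL) = 0.628 g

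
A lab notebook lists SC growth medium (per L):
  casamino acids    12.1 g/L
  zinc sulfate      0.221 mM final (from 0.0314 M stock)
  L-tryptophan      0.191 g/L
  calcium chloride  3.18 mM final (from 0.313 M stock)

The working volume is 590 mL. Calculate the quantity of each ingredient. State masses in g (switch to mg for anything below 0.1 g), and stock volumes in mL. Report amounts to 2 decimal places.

casamino acids 7.14 g; zinc sulfate 4.15 mL; L-tryptophan 0.11 g; calcium chloride 5.99 mL

Working volume: 590 mL = 0.59 L.
casamino acids: 12.1 g/L × 0.59 L = 7.14 g
zinc sulfate: C1V1 = C2V2 → 0.221 mM × 590 mL ÷ 31.4 mM = 4.15 mL
L-tryptophan: 0.191 g/L × 0.59 L = 0.11 g
calcium chloride: V = C2·V2/C1 = 3.18 mM × 590 mL ÷ 313 mM = 5.99 mL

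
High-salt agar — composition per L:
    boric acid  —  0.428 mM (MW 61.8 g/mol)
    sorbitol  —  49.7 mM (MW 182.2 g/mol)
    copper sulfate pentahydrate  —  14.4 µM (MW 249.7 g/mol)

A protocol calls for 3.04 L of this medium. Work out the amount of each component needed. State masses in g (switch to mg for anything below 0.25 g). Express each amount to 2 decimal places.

boric acid 80.41 mg; sorbitol 27.53 g; copper sulfate pentahydrate 10.93 mg

Scale factor relative to 1 L: 3.04.
boric acid: 0.428 mmol/L × 61.8 mg/mmol × 3.04 L = 80.41 mg
sorbitol: 49.7 mmol/L × 182.2 g/mol × 3.04 L ÷ 1000 = 27.53 g
copper sulfate pentahydrate: 14.4 µmol/L × 249.7 g/mol × 3.04 L ÷ 1000 = 10.93 mg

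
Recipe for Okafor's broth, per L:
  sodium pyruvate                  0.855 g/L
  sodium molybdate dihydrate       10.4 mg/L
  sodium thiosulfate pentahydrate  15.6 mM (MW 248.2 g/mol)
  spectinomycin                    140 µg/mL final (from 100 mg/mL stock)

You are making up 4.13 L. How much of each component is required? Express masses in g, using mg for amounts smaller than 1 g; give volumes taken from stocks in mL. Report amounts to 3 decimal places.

sodium pyruvate 3.531 g; sodium molybdate dihydrate 42.952 mg; sodium thiosulfate pentahydrate 15.991 g; spectinomycin 5.782 mL

Scale factor relative to 1 L: 4.13.
sodium pyruvate: 0.855 g/L × 4.13 L = 3.531 g
sodium molybdate dihydrate: 10.4 mg/L × 4.13 L = 42.952 mg
sodium thiosulfate pentahydrate: 15.6 mmol/L × 248.2 g/mol × 4.13 L ÷ 1000 = 15.991 g
spectinomycin: V = C2·V2/C1 = 140 µg/mL × 4130 mL ÷ 100000 µg/mL = 5.782 mL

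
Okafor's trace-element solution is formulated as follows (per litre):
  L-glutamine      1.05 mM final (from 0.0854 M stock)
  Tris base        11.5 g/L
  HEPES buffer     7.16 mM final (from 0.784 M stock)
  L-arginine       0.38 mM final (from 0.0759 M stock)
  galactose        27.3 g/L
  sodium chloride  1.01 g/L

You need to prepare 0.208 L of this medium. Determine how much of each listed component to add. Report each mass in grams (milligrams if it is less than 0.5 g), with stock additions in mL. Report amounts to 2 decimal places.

Working volume: 0.208 L.
L-glutamine: C1V1 = C2V2 → 1.05 mM × 208 mL ÷ 85.4 mM = 2.56 mL
Tris base: 11.5 g/L × 0.208 L = 2.39 g
HEPES buffer: dilute stock: 7.16 mM × 208 mL ÷ 784 mM = 1.90 mL
L-arginine: dilute stock: 0.38 mM × 208 mL ÷ 75.9 mM = 1.04 mL
galactose: 27.3 g/L × 0.208 L = 5.68 g
sodium chloride: 1.01 g/L × 0.208 L = 0.21008 g = 210.08 mg

L-glutamine 2.56 mL; Tris base 2.39 g; HEPES buffer 1.90 mL; L-arginine 1.04 mL; galactose 5.68 g; sodium chloride 210.08 mg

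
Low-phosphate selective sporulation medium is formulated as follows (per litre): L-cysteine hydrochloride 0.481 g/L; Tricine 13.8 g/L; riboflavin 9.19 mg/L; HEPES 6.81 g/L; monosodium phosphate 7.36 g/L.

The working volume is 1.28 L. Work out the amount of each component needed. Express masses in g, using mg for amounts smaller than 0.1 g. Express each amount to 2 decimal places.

Scale factor relative to 1 L: 1.28.
L-cysteine hydrochloride: 0.481 g/L × 1.28 L = 0.62 g
Tricine: 13.8 g/L × 1.28 L = 17.66 g
riboflavin: 9.19 mg/L × 1.28 L = 11.76 mg
HEPES: 6.81 g/L × 1.28 L = 8.72 g
monosodium phosphate: 7.36 g/L × 1.28 L = 9.42 g

L-cysteine hydrochloride 0.62 g; Tricine 17.66 g; riboflavin 11.76 mg; HEPES 8.72 g; monosodium phosphate 9.42 g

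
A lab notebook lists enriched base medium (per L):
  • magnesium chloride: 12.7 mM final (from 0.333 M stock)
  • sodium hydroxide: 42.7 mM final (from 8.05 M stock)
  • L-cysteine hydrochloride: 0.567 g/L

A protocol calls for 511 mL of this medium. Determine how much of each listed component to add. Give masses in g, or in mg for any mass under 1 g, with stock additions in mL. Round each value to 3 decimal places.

magnesium chloride 19.489 mL; sodium hydroxide 2.711 mL; L-cysteine hydrochloride 289.737 mg

Working volume: 511 mL = 0.511 L.
magnesium chloride: C1V1 = C2V2 → 12.7 mM × 511 mL ÷ 333 mM = 19.489 mL
sodium hydroxide: V = C2·V2/C1 = 42.7 mM × 511 mL ÷ 8050 mM = 2.711 mL
L-cysteine hydrochloride: 0.567 g/L × 0.511 L = 0.289737 g = 289.737 mg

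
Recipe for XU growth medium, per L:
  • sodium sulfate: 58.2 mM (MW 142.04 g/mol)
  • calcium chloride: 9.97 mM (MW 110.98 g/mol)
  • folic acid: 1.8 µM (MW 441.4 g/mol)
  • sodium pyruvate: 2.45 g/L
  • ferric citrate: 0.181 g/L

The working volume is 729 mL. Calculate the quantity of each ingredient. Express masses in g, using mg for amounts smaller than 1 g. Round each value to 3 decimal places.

Target volume = 729 mL = 0.729 L.
sodium sulfate: 58.2 mmol/L × 142.04 g/mol × 0.729 L ÷ 1000 = 6.026 g
calcium chloride: 9.97 mmol/L × 110.98 mg/mmol × 0.729 L = 806.617 mg
folic acid: 1.8 µmol/L × 441.4 g/mol × 0.729 L ÷ 1000 = 0.579 mg
sodium pyruvate: 2.45 g/L × 0.729 L = 1.786 g
ferric citrate: 0.181 g/L × 0.729 L = 0.131949 g = 131.949 mg

sodium sulfate 6.026 g; calcium chloride 806.617 mg; folic acid 0.579 mg; sodium pyruvate 1.786 g; ferric citrate 131.949 mg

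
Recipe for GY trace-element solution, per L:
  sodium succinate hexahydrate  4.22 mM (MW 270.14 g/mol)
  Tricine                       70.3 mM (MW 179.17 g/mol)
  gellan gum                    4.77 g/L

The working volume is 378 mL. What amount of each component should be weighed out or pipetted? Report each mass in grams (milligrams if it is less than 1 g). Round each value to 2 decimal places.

sodium succinate hexahydrate 430.92 mg; Tricine 4.76 g; gellan gum 1.80 g

Target volume = 378 mL = 0.378 L.
sodium succinate hexahydrate: 4.22 mmol/L × 270.14 mg/mmol × 0.378 L = 430.92 mg
Tricine: 70.3 mmol/L × 179.17 g/mol × 0.378 L ÷ 1000 = 4.76 g
gellan gum: 4.77 g/L × 0.378 L = 1.80 g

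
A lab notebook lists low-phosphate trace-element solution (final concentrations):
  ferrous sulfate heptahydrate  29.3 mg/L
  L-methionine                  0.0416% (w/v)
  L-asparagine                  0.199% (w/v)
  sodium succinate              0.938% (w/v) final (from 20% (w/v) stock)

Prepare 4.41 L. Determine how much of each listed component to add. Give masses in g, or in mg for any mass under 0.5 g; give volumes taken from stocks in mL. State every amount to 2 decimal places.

Scale factor relative to 1 L: 4.41.
ferrous sulfate heptahydrate: 29.3 mg/L × 4.41 L = 129.21 mg
L-methionine: 0.0416 g per 100 mL × 4410 mL ÷ 100 = 1.83 g
L-asparagine: 0.199% w/v = 1.99 g/L → 1.99 × 4.41 L = 8.78 g
sodium succinate: C1V1 = C2V2 → 0.938% ÷ 20% × 4410 mL = 206.83 mL

ferrous sulfate heptahydrate 129.21 mg; L-methionine 1.83 g; L-asparagine 8.78 g; sodium succinate 206.83 mL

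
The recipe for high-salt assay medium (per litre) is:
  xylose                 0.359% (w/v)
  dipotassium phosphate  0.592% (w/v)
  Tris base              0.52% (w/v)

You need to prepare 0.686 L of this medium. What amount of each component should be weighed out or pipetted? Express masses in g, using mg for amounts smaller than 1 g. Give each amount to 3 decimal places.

Working volume: 0.686 L.
xylose: 0.359 g per 100 mL × 686 mL ÷ 100 = 2.463 g
dipotassium phosphate: 0.592 g per 100 mL × 686 mL ÷ 100 = 4.061 g
Tris base: 0.52% w/v = 5.2 g/L → 5.2 × 0.686 L = 3.567 g

xylose 2.463 g; dipotassium phosphate 4.061 g; Tris base 3.567 g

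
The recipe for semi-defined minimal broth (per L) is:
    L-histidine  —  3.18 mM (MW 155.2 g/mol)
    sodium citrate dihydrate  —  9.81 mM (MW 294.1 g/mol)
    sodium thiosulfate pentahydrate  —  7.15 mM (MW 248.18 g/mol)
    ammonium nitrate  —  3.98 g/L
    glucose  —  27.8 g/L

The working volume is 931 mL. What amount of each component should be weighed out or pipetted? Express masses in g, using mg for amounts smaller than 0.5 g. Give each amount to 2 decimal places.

Target volume = 931 mL = 0.931 L.
L-histidine: 3.18 mmol/L × 155.2 mg/mmol × 0.931 L = 459.48 mg
sodium citrate dihydrate: 9.81 mmol/L × 294.1 g/mol × 0.931 L ÷ 1000 = 2.69 g
sodium thiosulfate pentahydrate: 7.15 mmol/L × 248.18 g/mol × 0.931 L ÷ 1000 = 1.65 g
ammonium nitrate: 3.98 g/L × 0.931 L = 3.71 g
glucose: 27.8 g/L × 0.931 L = 25.88 g

L-histidine 459.48 mg; sodium citrate dihydrate 2.69 g; sodium thiosulfate pentahydrate 1.65 g; ammonium nitrate 3.71 g; glucose 25.88 g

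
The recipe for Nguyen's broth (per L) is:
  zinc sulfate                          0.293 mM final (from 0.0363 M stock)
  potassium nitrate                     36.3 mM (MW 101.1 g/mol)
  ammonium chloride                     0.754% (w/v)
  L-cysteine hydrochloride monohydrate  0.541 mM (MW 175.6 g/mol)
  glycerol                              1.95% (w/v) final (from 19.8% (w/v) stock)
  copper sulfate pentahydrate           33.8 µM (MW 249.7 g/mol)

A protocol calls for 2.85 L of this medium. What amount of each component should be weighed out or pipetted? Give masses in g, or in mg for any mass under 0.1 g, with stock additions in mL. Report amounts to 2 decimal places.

zinc sulfate 23.00 mL; potassium nitrate 10.46 g; ammonium chloride 21.49 g; L-cysteine hydrochloride monohydrate 0.27 g; glycerol 280.68 mL; copper sulfate pentahydrate 24.05 mg

Working volume: 2.85 L.
zinc sulfate: C1V1 = C2V2 → 0.293 mM × 2850 mL ÷ 36.3 mM = 23.00 mL
potassium nitrate: 36.3 mmol/L × 101.1 g/mol × 2.85 L ÷ 1000 = 10.46 g
ammonium chloride: 0.754% w/v = 7.54 g/L → 7.54 × 2.85 L = 21.49 g
L-cysteine hydrochloride monohydrate: 0.541 mmol/L × 175.6 g/mol × 2.85 L ÷ 1000 = 0.27 g
glycerol: C1V1 = C2V2 → 1.95% ÷ 19.8% × 2850 mL = 280.68 mL
copper sulfate pentahydrate: 33.8 µmol/L × 249.7 g/mol × 2.85 L ÷ 1000 = 24.05 mg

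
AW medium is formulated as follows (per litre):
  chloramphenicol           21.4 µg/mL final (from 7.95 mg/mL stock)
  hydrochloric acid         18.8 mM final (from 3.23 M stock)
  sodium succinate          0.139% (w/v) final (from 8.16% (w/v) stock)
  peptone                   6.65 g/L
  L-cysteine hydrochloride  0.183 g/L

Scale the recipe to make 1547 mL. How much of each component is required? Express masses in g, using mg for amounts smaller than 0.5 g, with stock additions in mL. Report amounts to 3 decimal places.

chloramphenicol 4.164 mL; hydrochloric acid 9.004 mL; sodium succinate 26.352 mL; peptone 10.288 g; L-cysteine hydrochloride 283.101 mg

Scale factor relative to 1 L: 1.547.
chloramphenicol: C1V1 = C2V2 → 21.4 µg/mL × 1547 mL ÷ 7950 µg/mL = 4.164 mL
hydrochloric acid: V = C2·V2/C1 = 18.8 mM × 1547 mL ÷ 3230 mM = 9.004 mL
sodium succinate: V = C2·V2/C1 = 0.139% ÷ 8.16% × 1547 mL = 26.352 mL
peptone: 6.65 g/L × 1.547 L = 10.288 g
L-cysteine hydrochloride: 0.183 g/L × 1.547 L = 0.283101 g = 283.101 mg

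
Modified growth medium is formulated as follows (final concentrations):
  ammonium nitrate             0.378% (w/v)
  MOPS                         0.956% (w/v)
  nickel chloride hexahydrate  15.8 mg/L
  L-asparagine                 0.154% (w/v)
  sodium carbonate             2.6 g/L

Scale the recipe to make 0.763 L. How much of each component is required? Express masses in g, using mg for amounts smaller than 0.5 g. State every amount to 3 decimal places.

Scale factor relative to 1 L: 0.763.
ammonium nitrate: 0.378 g per 100 mL × 763 mL ÷ 100 = 2.884 g
MOPS: 0.956 g per 100 mL × 763 mL ÷ 100 = 7.294 g
nickel chloride hexahydrate: 15.8 mg/L × 0.763 L = 12.055 mg
L-asparagine: 0.154 g per 100 mL × 763 mL ÷ 100 = 1.175 g
sodium carbonate: 2.6 g/L × 0.763 L = 1.984 g

ammonium nitrate 2.884 g; MOPS 7.294 g; nickel chloride hexahydrate 12.055 mg; L-asparagine 1.175 g; sodium carbonate 1.984 g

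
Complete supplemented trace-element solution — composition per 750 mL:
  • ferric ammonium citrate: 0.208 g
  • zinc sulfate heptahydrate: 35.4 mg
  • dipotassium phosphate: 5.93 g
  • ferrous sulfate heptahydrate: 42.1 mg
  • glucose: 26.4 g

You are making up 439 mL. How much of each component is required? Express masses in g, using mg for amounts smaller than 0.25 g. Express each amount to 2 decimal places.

ferric ammonium citrate 121.75 mg; zinc sulfate heptahydrate 20.72 mg; dipotassium phosphate 3.47 g; ferrous sulfate heptahydrate 24.64 mg; glucose 15.45 g

Ratio of target to recipe volume: 439 / 750 = 0.585333.
ferric ammonium citrate: 0.208 g × (439 mL / 750 mL) = 0.121749 g = 121.75 mg
zinc sulfate heptahydrate: 35.4 mg × (439 mL / 750 mL) = 20.72 mg
dipotassium phosphate: 5.93 g × (439 mL / 750 mL) = 3.47 g
ferrous sulfate heptahydrate: 42.1 mg × (439 mL / 750 mL) = 24.64 mg
glucose: 26.4 g × (439 mL / 750 mL) = 15.45 g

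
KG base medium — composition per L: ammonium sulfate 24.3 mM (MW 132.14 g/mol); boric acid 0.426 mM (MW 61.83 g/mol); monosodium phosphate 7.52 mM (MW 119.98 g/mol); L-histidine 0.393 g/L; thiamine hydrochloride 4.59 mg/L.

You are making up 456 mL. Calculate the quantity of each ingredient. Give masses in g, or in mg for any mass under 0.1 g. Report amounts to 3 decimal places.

Target volume = 456 mL = 0.456 L.
ammonium sulfate: 24.3 mmol/L × 132.14 g/mol × 0.456 L ÷ 1000 = 1.464 g
boric acid: 0.426 mmol/L × 61.83 mg/mmol × 0.456 L = 12.011 mg
monosodium phosphate: 7.52 mmol/L × 119.98 g/mol × 0.456 L ÷ 1000 = 0.411 g
L-histidine: 0.393 g/L × 0.456 L = 0.179 g
thiamine hydrochloride: 4.59 mg/L × 0.456 L = 2.093 mg

ammonium sulfate 1.464 g; boric acid 12.011 mg; monosodium phosphate 0.411 g; L-histidine 0.179 g; thiamine hydrochloride 2.093 mg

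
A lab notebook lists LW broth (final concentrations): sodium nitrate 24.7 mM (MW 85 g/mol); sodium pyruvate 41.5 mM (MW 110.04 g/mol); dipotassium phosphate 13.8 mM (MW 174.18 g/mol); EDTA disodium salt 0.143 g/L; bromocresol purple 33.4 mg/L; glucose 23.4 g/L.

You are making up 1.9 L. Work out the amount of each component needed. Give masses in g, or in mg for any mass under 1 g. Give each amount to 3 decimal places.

sodium nitrate 3.989 g; sodium pyruvate 8.677 g; dipotassium phosphate 4.567 g; EDTA disodium salt 271.700 mg; bromocresol purple 63.460 mg; glucose 44.460 g

Scale factor relative to 1 L: 1.9.
sodium nitrate: 24.7 mmol/L × 85 g/mol × 1.9 L ÷ 1000 = 3.989 g
sodium pyruvate: 41.5 mmol/L × 110.04 g/mol × 1.9 L ÷ 1000 = 8.677 g
dipotassium phosphate: 13.8 mmol/L × 174.18 g/mol × 1.9 L ÷ 1000 = 4.567 g
EDTA disodium salt: 0.143 g/L × 1.9 L = 0.2717 g = 271.700 mg
bromocresol purple: 33.4 mg/L × 1.9 L = 63.460 mg
glucose: 23.4 g/L × 1.9 L = 44.460 g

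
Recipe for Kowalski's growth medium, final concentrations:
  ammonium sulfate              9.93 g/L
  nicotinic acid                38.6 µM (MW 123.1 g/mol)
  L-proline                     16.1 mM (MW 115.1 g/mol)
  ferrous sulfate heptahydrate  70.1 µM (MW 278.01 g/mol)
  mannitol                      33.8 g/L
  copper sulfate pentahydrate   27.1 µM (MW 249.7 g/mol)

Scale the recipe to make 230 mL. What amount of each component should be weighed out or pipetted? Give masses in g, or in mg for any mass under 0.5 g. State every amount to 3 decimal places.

ammonium sulfate 2.284 g; nicotinic acid 1.093 mg; L-proline 426.215 mg; ferrous sulfate heptahydrate 4.482 mg; mannitol 7.774 g; copper sulfate pentahydrate 1.556 mg

Working volume: 230 mL = 0.23 L.
ammonium sulfate: 9.93 g/L × 0.23 L = 2.284 g
nicotinic acid: 38.6 µmol/L × 123.1 g/mol × 0.23 L ÷ 1000 = 1.093 mg
L-proline: 16.1 mmol/L × 115.1 mg/mmol × 0.23 L = 426.215 mg
ferrous sulfate heptahydrate: 70.1 µmol/L × 278.01 g/mol × 0.23 L ÷ 1000 = 4.482 mg
mannitol: 33.8 g/L × 0.23 L = 7.774 g
copper sulfate pentahydrate: 27.1 µmol/L × 249.7 g/mol × 0.23 L ÷ 1000 = 1.556 mg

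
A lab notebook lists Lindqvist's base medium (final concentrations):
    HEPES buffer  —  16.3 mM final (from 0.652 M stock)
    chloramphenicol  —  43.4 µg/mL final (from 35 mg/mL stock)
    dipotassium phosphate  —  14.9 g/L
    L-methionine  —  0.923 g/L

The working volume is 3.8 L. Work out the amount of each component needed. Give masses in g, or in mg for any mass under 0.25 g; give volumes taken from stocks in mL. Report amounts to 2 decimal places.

HEPES buffer 95.00 mL; chloramphenicol 4.71 mL; dipotassium phosphate 56.62 g; L-methionine 3.51 g

Working volume: 3.8 L.
HEPES buffer: dilute stock: 16.3 mM × 3800 mL ÷ 652 mM = 95.00 mL
chloramphenicol: V = C2·V2/C1 = 43.4 µg/mL × 3800 mL ÷ 35000 µg/mL = 4.71 mL
dipotassium phosphate: 14.9 g/L × 3.8 L = 56.62 g
L-methionine: 0.923 g/L × 3.8 L = 3.51 g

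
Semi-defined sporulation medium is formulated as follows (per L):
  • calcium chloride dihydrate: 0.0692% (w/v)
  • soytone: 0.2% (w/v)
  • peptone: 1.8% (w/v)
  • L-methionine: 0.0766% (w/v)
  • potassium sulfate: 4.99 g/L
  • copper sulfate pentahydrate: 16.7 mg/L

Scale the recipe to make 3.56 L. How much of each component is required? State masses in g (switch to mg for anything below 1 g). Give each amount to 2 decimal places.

Working volume: 3.56 L.
calcium chloride dihydrate: 0.0692 g per 100 mL × 3560 mL ÷ 100 = 2.46 g
soytone: 0.2% w/v = 2 g/L → 2 × 3.56 L = 7.12 g
peptone: 1.8% w/v = 18 g/L → 18 × 3.56 L = 64.08 g
L-methionine: 0.0766 g per 100 mL × 3560 mL ÷ 100 = 2.73 g
potassium sulfate: 4.99 g/L × 3.56 L = 17.76 g
copper sulfate pentahydrate: 16.7 mg/L × 3.56 L = 59.45 mg

calcium chloride dihydrate 2.46 g; soytone 7.12 g; peptone 64.08 g; L-methionine 2.73 g; potassium sulfate 17.76 g; copper sulfate pentahydrate 59.45 mg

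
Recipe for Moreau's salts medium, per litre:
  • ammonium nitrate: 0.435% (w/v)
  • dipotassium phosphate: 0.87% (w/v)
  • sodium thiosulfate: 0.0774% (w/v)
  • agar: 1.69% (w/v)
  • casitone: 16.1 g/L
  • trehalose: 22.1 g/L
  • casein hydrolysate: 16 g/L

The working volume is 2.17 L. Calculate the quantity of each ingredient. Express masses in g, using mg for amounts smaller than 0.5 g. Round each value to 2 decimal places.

Scale factor relative to 1 L: 2.17.
ammonium nitrate: 0.435 g per 100 mL × 2170 mL ÷ 100 = 9.44 g
dipotassium phosphate: 0.87% w/v = 8.7 g/L → 8.7 × 2.17 L = 18.88 g
sodium thiosulfate: 0.0774 g per 100 mL × 2170 mL ÷ 100 = 1.68 g
agar: 1.69% w/v = 16.9 g/L → 16.9 × 2.17 L = 36.67 g
casitone: 16.1 g/L × 2.17 L = 34.94 g
trehalose: 22.1 g/L × 2.17 L = 47.96 g
casein hydrolysate: 16 g/L × 2.17 L = 34.72 g

ammonium nitrate 9.44 g; dipotassium phosphate 18.88 g; sodium thiosulfate 1.68 g; agar 36.67 g; casitone 34.94 g; trehalose 47.96 g; casein hydrolysate 34.72 g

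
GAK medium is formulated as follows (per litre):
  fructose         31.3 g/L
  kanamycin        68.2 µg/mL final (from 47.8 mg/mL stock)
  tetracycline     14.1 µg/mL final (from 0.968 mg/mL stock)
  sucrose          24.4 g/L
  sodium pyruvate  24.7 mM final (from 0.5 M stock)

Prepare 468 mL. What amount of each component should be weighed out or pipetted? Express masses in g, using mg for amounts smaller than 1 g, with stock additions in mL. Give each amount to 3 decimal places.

Working volume: 468 mL = 0.468 L.
fructose: 31.3 g/L × 0.468 L = 14.648 g
kanamycin: V = C2·V2/C1 = 68.2 µg/mL × 468 mL ÷ 47800 µg/mL = 0.668 mL
tetracycline: dilute stock: 14.1 µg/mL × 468 mL ÷ 968 µg/mL = 6.817 mL
sucrose: 24.4 g/L × 0.468 L = 11.419 g
sodium pyruvate: V = C2·V2/C1 = 24.7 mM × 468 mL ÷ 500 mM = 23.119 mL

fructose 14.648 g; kanamycin 0.668 mL; tetracycline 6.817 mL; sucrose 11.419 g; sodium pyruvate 23.119 mL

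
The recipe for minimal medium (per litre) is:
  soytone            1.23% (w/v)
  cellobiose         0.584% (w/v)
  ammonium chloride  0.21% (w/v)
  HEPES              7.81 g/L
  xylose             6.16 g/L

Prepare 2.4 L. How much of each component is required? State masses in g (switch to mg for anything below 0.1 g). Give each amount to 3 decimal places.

soytone 29.520 g; cellobiose 14.016 g; ammonium chloride 5.040 g; HEPES 18.744 g; xylose 14.784 g

Scale factor relative to 1 L: 2.4.
soytone: 1.23% w/v = 12.3 g/L → 12.3 × 2.4 L = 29.520 g
cellobiose: 0.584 g per 100 mL × 2400 mL ÷ 100 = 14.016 g
ammonium chloride: 0.21 g per 100 mL × 2400 mL ÷ 100 = 5.040 g
HEPES: 7.81 g/L × 2.4 L = 18.744 g
xylose: 6.16 g/L × 2.4 L = 14.784 g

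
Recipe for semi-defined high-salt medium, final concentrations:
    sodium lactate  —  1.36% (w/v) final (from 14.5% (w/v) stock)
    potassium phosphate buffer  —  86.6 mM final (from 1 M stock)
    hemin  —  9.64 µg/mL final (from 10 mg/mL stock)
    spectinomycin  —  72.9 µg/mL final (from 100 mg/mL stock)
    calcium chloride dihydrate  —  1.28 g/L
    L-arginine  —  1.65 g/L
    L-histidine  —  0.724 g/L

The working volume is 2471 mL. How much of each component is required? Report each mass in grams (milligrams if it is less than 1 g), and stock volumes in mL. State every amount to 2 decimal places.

sodium lactate 231.76 mL; potassium phosphate buffer 213.99 mL; hemin 2.38 mL; spectinomycin 1.80 mL; calcium chloride dihydrate 3.16 g; L-arginine 4.08 g; L-histidine 1.79 g

Scale factor relative to 1 L: 2.471.
sodium lactate: C1V1 = C2V2 → 1.36% ÷ 14.5% × 2471 mL = 231.76 mL
potassium phosphate buffer: C1V1 = C2V2 → 86.6 mM × 2471 mL ÷ 1000 mM = 213.99 mL
hemin: V = C2·V2/C1 = 9.64 µg/mL × 2471 mL ÷ 10000 µg/mL = 2.38 mL
spectinomycin: V = C2·V2/C1 = 72.9 µg/mL × 2471 mL ÷ 100000 µg/mL = 1.80 mL
calcium chloride dihydrate: 1.28 g/L × 2.471 L = 3.16 g
L-arginine: 1.65 g/L × 2.471 L = 4.08 g
L-histidine: 0.724 g/L × 2.471 L = 1.79 g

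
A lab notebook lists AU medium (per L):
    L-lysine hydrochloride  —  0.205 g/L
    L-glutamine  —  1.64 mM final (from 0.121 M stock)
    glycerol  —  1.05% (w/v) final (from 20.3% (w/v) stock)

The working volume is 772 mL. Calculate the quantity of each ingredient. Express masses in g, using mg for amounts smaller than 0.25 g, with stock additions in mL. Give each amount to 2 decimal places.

L-lysine hydrochloride 158.26 mg; L-glutamine 10.46 mL; glycerol 39.93 mL

Target volume = 772 mL = 0.772 L.
L-lysine hydrochloride: 0.205 g/L × 0.772 L = 0.15826 g = 158.26 mg
L-glutamine: V = C2·V2/C1 = 1.64 mM × 772 mL ÷ 121 mM = 10.46 mL
glycerol: C1V1 = C2V2 → 1.05% ÷ 20.3% × 772 mL = 39.93 mL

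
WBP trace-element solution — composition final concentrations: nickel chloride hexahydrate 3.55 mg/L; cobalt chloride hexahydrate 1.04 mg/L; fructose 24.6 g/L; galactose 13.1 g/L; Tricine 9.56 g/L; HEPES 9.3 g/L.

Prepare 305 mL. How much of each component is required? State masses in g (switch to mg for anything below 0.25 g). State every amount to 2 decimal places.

nickel chloride hexahydrate 1.08 mg; cobalt chloride hexahydrate 0.32 mg; fructose 7.50 g; galactose 4.00 g; Tricine 2.92 g; HEPES 2.84 g

Working volume: 305 mL = 0.305 L.
nickel chloride hexahydrate: 3.55 mg/L × 0.305 L = 1.08 mg
cobalt chloride hexahydrate: 1.04 mg/L × 0.305 L = 0.32 mg
fructose: 24.6 g/L × 0.305 L = 7.50 g
galactose: 13.1 g/L × 0.305 L = 4.00 g
Tricine: 9.56 g/L × 0.305 L = 2.92 g
HEPES: 9.3 g/L × 0.305 L = 2.84 g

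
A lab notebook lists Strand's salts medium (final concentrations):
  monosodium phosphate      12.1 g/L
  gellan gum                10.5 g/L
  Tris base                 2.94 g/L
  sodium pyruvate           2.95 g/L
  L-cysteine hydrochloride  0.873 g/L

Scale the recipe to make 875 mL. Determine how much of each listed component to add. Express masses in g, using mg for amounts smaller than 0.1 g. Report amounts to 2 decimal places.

Target volume = 875 mL = 0.875 L.
monosodium phosphate: 12.1 g/L × 0.875 L = 10.59 g
gellan gum: 10.5 g/L × 0.875 L = 9.19 g
Tris base: 2.94 g/L × 0.875 L = 2.57 g
sodium pyruvate: 2.95 g/L × 0.875 L = 2.58 g
L-cysteine hydrochloride: 0.873 g/L × 0.875 L = 0.76 g

monosodium phosphate 10.59 g; gellan gum 9.19 g; Tris base 2.57 g; sodium pyruvate 2.58 g; L-cysteine hydrochloride 0.76 g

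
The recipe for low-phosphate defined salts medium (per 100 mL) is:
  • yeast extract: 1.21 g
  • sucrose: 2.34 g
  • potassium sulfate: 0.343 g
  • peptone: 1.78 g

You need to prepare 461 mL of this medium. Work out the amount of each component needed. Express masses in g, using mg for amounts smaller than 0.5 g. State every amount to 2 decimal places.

Scale factor = 461 mL / 100 mL = 4.61.
yeast extract: 1.21 g × (461 mL / 100 mL) = 5.58 g
sucrose: 2.34 g × (461 mL / 100 mL) = 10.79 g
potassium sulfate: 0.343 g × (461 mL / 100 mL) = 1.58 g
peptone: 1.78 g × (461 mL / 100 mL) = 8.21 g

yeast extract 5.58 g; sucrose 10.79 g; potassium sulfate 1.58 g; peptone 8.21 g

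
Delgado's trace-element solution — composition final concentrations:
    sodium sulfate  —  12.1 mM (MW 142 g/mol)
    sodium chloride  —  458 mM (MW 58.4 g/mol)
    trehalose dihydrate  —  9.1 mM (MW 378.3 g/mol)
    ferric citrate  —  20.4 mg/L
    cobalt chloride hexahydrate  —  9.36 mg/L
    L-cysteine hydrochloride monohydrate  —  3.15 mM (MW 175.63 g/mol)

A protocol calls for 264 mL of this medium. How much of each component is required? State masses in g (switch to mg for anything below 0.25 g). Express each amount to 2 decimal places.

sodium sulfate 0.45 g; sodium chloride 7.06 g; trehalose dihydrate 0.91 g; ferric citrate 5.39 mg; cobalt chloride hexahydrate 2.47 mg; L-cysteine hydrochloride monohydrate 146.05 mg

Working volume: 264 mL = 0.264 L.
sodium sulfate: 12.1 mmol/L × 142 g/mol × 0.264 L ÷ 1000 = 0.45 g
sodium chloride: 458 mmol/L × 58.4 g/mol × 0.264 L ÷ 1000 = 7.06 g
trehalose dihydrate: 9.1 mmol/L × 378.3 g/mol × 0.264 L ÷ 1000 = 0.91 g
ferric citrate: 20.4 mg/L × 0.264 L = 5.39 mg
cobalt chloride hexahydrate: 9.36 mg/L × 0.264 L = 2.47 mg
L-cysteine hydrochloride monohydrate: 3.15 mmol/L × 175.63 mg/mmol × 0.264 L = 146.05 mg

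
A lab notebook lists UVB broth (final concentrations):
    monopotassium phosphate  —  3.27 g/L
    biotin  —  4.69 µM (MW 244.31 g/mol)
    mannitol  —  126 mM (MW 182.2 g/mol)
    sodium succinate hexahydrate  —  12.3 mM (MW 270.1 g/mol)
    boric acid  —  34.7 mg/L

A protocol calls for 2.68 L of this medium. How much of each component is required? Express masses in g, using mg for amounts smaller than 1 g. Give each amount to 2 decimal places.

monopotassium phosphate 8.76 g; biotin 3.07 mg; mannitol 61.53 g; sodium succinate hexahydrate 8.90 g; boric acid 93.00 mg

Working volume: 2.68 L.
monopotassium phosphate: 3.27 g/L × 2.68 L = 8.76 g
biotin: 4.69 µmol/L × 244.31 g/mol × 2.68 L ÷ 1000 = 3.07 mg
mannitol: 126 mmol/L × 182.2 g/mol × 2.68 L ÷ 1000 = 61.53 g
sodium succinate hexahydrate: 12.3 mmol/L × 270.1 g/mol × 2.68 L ÷ 1000 = 8.90 g
boric acid: 34.7 mg/L × 2.68 L = 93.00 mg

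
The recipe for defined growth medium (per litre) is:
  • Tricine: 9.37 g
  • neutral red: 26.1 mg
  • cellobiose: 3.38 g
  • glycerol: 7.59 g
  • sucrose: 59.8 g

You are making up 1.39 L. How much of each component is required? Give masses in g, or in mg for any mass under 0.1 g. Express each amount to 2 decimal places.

Tricine 13.02 g; neutral red 36.28 mg; cellobiose 4.70 g; glycerol 10.55 g; sucrose 83.12 g

Scale factor = 1390 mL / 1000 mL = 1.39.
Tricine: 9.37 g × (1390 mL / 1000 mL) = 13.02 g
neutral red: 26.1 mg × (1390 mL / 1000 mL) = 36.28 mg
cellobiose: 3.38 g × (1390 mL / 1000 mL) = 4.70 g
glycerol: 7.59 g × (1390 mL / 1000 mL) = 10.55 g
sucrose: 59.8 g × (1390 mL / 1000 mL) = 83.12 g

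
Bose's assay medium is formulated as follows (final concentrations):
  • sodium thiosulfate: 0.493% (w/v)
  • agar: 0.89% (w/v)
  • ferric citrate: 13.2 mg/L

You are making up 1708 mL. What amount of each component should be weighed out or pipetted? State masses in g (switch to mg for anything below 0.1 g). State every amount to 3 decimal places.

Target volume = 1708 mL = 1.708 L.
sodium thiosulfate: 0.493% w/v = 4.93 g/L → 4.93 × 1.708 L = 8.420 g
agar: 0.89 g per 100 mL × 1708 mL ÷ 100 = 15.201 g
ferric citrate: 13.2 mg/L × 1.708 L = 22.546 mg

sodium thiosulfate 8.420 g; agar 15.201 g; ferric citrate 22.546 mg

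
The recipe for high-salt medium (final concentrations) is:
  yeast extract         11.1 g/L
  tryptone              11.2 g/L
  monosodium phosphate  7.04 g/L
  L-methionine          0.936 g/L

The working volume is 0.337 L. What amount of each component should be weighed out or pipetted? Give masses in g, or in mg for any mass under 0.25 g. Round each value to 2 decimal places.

Working volume: 0.337 L.
yeast extract: 11.1 g/L × 0.337 L = 3.74 g
tryptone: 11.2 g/L × 0.337 L = 3.77 g
monosodium phosphate: 7.04 g/L × 0.337 L = 2.37 g
L-methionine: 0.936 g/L × 0.337 L = 0.32 g

yeast extract 3.74 g; tryptone 3.77 g; monosodium phosphate 2.37 g; L-methionine 0.32 g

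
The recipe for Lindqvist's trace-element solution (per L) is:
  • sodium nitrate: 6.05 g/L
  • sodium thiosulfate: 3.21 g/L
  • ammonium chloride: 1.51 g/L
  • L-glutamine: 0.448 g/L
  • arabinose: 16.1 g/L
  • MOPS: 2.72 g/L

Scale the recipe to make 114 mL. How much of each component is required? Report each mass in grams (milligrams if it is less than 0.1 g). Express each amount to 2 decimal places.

sodium nitrate 0.69 g; sodium thiosulfate 0.37 g; ammonium chloride 0.17 g; L-glutamine 51.07 mg; arabinose 1.84 g; MOPS 0.31 g

Working volume: 114 mL = 0.114 L.
sodium nitrate: 6.05 g/L × 0.114 L = 0.69 g
sodium thiosulfate: 3.21 g/L × 0.114 L = 0.37 g
ammonium chloride: 1.51 g/L × 0.114 L = 0.17 g
L-glutamine: 0.448 g/L × 0.114 L = 0.051072 g = 51.07 mg
arabinose: 16.1 g/L × 0.114 L = 1.84 g
MOPS: 2.72 g/L × 0.114 L = 0.31 g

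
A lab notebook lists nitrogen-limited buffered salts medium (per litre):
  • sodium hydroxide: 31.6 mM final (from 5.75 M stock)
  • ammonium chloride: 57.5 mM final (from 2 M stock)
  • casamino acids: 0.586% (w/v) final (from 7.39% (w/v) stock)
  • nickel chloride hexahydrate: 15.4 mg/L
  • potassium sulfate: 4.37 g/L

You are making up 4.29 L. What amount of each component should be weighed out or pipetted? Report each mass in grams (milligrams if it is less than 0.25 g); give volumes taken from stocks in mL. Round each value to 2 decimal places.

Scale factor relative to 1 L: 4.29.
sodium hydroxide: V = C2·V2/C1 = 31.6 mM × 4290 mL ÷ 5750 mM = 23.58 mL
ammonium chloride: V = C2·V2/C1 = 57.5 mM × 4290 mL ÷ 2000 mM = 123.34 mL
casamino acids: C1V1 = C2V2 → 0.586% ÷ 7.39% × 4290 mL = 340.18 mL
nickel chloride hexahydrate: 15.4 mg/L × 4.29 L = 66.07 mg
potassium sulfate: 4.37 g/L × 4.29 L = 18.75 g

sodium hydroxide 23.58 mL; ammonium chloride 123.34 mL; casamino acids 340.18 mL; nickel chloride hexahydrate 66.07 mg; potassium sulfate 18.75 g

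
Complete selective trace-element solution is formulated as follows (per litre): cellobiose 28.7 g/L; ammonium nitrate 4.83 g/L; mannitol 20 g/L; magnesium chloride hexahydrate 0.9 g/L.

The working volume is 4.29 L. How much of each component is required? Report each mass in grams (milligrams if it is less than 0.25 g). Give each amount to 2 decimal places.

cellobiose 123.12 g; ammonium nitrate 20.72 g; mannitol 85.80 g; magnesium chloride hexahydrate 3.86 g

Scale factor relative to 1 L: 4.29.
cellobiose: 28.7 g/L × 4.29 L = 123.12 g
ammonium nitrate: 4.83 g/L × 4.29 L = 20.72 g
mannitol: 20 g/L × 4.29 L = 85.80 g
magnesium chloride hexahydrate: 0.9 g/L × 4.29 L = 3.86 g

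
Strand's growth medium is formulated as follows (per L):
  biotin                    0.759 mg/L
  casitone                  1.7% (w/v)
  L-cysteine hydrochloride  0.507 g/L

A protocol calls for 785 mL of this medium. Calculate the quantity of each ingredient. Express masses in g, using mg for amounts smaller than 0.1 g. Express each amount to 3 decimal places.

biotin 0.596 mg; casitone 13.345 g; L-cysteine hydrochloride 0.398 g

Working volume: 785 mL = 0.785 L.
biotin: 0.759 mg/L × 0.785 L = 0.596 mg
casitone: 1.7% w/v = 17 g/L → 17 × 0.785 L = 13.345 g
L-cysteine hydrochloride: 0.507 g/L × 0.785 L = 0.398 g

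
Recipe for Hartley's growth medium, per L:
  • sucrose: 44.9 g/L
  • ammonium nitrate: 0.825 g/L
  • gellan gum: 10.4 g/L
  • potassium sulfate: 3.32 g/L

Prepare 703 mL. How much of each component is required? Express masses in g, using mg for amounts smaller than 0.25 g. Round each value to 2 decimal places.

sucrose 31.56 g; ammonium nitrate 0.58 g; gellan gum 7.31 g; potassium sulfate 2.33 g

Working volume: 703 mL = 0.703 L.
sucrose: 44.9 g/L × 0.703 L = 31.56 g
ammonium nitrate: 0.825 g/L × 0.703 L = 0.58 g
gellan gum: 10.4 g/L × 0.703 L = 7.31 g
potassium sulfate: 3.32 g/L × 0.703 L = 2.33 g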